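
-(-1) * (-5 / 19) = -5 / 19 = -0.26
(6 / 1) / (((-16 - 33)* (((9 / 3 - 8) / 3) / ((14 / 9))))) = 4 / 35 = 0.11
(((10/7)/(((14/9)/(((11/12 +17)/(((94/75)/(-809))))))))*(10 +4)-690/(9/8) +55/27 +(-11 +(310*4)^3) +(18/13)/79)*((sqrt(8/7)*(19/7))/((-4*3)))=-1321827373502092703*sqrt(14)/10728461016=-461000431.35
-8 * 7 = -56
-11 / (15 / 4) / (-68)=11 / 255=0.04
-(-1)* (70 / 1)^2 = 4900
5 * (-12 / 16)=-15 / 4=-3.75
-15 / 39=-0.38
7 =7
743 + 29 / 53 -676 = 67.55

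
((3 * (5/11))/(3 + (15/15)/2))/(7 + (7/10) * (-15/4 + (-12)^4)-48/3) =400/14890337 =0.00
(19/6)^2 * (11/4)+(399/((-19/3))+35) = -61/144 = -0.42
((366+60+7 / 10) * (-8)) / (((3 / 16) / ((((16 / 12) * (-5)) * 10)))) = 10923520 / 9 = 1213724.44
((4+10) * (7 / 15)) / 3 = 98 / 45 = 2.18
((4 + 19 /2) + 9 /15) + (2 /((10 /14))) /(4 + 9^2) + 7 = 17963 /850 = 21.13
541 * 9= 4869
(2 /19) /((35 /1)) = 2 /665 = 0.00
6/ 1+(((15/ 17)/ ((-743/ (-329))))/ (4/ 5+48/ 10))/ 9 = 910607/ 151572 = 6.01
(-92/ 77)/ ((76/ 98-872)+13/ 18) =11592/ 8445613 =0.00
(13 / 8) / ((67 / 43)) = 559 / 536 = 1.04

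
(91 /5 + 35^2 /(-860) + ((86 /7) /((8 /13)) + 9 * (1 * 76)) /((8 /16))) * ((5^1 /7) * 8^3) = 1097820032 /2107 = 521034.66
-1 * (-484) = 484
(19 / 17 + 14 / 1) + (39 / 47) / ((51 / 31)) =12482 / 799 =15.62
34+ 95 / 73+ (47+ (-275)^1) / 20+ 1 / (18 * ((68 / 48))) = 445654 / 18615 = 23.94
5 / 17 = 0.29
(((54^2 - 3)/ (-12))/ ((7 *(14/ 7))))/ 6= -971/ 336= -2.89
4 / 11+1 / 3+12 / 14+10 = 2669 / 231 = 11.55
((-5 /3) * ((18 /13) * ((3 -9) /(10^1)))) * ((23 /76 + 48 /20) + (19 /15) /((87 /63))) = 359019 /71630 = 5.01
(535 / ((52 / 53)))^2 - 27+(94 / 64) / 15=24117998453 / 81120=297312.60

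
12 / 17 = 0.71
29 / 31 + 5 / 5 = 1.94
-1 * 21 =-21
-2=-2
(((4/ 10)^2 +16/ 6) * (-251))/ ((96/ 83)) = -1104149/ 1800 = -613.42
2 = 2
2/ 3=0.67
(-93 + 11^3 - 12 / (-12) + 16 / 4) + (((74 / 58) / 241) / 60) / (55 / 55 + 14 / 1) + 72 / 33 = 86155500107 / 69191100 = 1245.18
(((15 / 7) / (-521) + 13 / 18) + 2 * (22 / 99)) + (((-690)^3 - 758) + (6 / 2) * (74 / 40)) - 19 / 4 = -35942252408057 / 109410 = -328509756.04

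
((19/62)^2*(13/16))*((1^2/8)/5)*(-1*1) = -0.00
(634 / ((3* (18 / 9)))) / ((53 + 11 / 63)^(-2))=3557532500 / 11907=298776.56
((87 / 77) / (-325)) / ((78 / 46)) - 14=-4555217 / 325325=-14.00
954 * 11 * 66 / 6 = 115434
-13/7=-1.86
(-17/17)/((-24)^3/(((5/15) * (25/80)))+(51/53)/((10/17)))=106/14067129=0.00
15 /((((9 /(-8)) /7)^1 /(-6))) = 560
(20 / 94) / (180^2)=1 / 152280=0.00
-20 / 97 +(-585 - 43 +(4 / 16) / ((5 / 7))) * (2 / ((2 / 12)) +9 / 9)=-15829733 / 1940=-8159.66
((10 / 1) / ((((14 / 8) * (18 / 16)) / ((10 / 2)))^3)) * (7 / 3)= 40960000 / 107163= 382.22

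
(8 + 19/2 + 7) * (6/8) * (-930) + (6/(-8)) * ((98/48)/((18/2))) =-4921609/288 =-17088.92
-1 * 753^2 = -567009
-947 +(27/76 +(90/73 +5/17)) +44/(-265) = -23626177029/24993740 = -945.28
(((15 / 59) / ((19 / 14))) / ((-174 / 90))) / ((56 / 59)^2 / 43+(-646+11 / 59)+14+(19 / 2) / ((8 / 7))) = 127864800 / 822747672919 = 0.00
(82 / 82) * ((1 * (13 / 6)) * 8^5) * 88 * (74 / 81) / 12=346750976 / 729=475652.92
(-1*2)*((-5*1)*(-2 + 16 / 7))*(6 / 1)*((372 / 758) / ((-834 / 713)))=-7.19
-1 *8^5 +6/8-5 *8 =-131229/4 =-32807.25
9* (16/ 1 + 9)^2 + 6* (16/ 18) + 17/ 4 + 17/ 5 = 338279/ 60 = 5637.98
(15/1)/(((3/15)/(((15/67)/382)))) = 1125/25594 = 0.04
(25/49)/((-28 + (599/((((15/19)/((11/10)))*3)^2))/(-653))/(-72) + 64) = 238018500000/30039745711031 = 0.01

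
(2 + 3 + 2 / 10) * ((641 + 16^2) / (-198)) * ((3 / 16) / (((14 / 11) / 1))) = -3887 / 1120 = -3.47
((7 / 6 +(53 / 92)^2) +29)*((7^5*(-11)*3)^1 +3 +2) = -16915284.83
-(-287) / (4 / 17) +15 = 4939 / 4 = 1234.75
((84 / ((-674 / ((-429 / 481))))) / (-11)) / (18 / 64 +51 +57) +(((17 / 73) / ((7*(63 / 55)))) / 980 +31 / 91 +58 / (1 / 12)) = 39172104313448809 / 56254230412380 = 696.34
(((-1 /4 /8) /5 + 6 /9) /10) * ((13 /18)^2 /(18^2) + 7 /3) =77700821 /503884800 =0.15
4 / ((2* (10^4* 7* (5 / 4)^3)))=8 / 546875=0.00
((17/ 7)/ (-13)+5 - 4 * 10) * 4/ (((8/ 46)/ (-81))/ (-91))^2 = -252829903189.50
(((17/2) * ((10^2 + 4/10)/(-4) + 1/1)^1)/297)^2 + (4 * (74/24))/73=1660499257/2575702800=0.64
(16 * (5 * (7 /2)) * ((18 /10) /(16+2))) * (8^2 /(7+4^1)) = 1792 /11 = 162.91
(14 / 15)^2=196 / 225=0.87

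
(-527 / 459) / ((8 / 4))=-31 / 54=-0.57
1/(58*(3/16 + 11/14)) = 56/3161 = 0.02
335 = 335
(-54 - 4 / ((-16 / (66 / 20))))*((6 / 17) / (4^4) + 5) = -23148141 / 87040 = -265.95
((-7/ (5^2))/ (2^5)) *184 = -161/ 100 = -1.61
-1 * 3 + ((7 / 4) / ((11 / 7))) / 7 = -125 / 44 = -2.84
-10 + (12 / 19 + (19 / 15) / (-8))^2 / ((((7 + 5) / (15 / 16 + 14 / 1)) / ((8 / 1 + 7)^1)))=-387141601 / 66539520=-5.82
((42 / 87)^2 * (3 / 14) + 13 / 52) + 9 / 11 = 41375 / 37004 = 1.12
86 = 86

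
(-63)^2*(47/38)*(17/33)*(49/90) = 5755197/4180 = 1376.84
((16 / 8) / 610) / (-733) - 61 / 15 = -4.07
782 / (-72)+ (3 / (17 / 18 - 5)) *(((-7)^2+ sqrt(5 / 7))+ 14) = -151015 / 2628 - 54 *sqrt(35) / 511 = -58.09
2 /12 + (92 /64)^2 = 1715 /768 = 2.23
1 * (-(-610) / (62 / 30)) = 9150 / 31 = 295.16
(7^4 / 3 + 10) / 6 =2431 / 18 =135.06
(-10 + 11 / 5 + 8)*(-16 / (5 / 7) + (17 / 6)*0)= -112 / 25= -4.48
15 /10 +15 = 33 /2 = 16.50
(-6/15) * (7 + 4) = -22/5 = -4.40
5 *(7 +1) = 40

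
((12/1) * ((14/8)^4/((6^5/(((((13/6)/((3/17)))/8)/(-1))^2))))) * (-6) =-117267241/573308928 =-0.20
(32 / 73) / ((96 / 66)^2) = 121 / 584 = 0.21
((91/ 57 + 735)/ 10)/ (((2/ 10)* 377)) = 0.98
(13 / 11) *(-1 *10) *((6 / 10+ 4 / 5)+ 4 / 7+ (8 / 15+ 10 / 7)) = -1534 / 33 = -46.48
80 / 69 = 1.16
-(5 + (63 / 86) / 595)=-36559 / 7310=-5.00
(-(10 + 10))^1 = -20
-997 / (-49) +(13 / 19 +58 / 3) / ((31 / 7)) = 2153062 / 86583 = 24.87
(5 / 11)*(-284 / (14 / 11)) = -710 / 7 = -101.43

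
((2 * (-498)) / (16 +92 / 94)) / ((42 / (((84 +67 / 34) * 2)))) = -11402623 / 47481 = -240.15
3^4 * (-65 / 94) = -5265 / 94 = -56.01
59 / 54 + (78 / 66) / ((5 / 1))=1.33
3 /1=3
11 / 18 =0.61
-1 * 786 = -786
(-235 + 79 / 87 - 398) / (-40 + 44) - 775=-81173 / 87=-933.02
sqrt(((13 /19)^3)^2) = 2197 /6859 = 0.32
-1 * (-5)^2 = -25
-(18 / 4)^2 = -81 / 4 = -20.25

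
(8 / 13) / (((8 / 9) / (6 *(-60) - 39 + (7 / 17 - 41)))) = -67257 / 221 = -304.33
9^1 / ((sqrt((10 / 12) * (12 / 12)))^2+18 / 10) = 270 / 79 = 3.42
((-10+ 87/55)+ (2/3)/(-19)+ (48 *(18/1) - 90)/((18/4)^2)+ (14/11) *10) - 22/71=42.19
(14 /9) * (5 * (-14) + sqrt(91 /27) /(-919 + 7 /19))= -980 /9 - 133 * sqrt(273) /706887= -108.89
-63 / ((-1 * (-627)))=-21 / 209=-0.10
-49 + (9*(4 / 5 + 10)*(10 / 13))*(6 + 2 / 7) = 420.98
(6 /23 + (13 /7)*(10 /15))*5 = 3620 /483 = 7.49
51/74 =0.69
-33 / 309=-11 / 103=-0.11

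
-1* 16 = -16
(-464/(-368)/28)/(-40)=-29/25760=-0.00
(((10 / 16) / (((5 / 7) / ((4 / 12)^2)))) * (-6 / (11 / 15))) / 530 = -7 / 4664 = -0.00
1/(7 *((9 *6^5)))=1/489888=0.00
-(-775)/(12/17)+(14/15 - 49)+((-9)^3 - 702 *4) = -49743/20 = -2487.15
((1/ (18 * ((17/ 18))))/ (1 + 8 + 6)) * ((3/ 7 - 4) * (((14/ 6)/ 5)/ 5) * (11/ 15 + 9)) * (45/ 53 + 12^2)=-1.84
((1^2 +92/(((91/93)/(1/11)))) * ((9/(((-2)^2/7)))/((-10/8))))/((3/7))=-200697/715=-280.70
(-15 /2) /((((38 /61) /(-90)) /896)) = 18446400 /19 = 970863.16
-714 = -714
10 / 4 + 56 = 117 / 2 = 58.50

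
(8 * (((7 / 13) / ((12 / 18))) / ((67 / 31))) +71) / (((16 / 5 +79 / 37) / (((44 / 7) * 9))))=1573746900 / 2005913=784.55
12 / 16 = 3 / 4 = 0.75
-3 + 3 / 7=-18 / 7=-2.57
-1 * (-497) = 497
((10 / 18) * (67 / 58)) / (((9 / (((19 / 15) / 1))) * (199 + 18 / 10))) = 6365 / 14150376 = 0.00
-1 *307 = -307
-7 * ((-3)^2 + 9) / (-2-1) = 42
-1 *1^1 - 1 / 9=-10 / 9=-1.11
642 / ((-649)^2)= 642 / 421201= 0.00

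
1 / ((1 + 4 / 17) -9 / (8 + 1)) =17 / 4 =4.25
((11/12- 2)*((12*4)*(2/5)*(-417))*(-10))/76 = -21684/19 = -1141.26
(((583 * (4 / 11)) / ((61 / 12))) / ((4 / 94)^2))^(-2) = 3721 / 1973811445776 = 0.00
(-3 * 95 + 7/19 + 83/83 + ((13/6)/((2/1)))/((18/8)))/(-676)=36314/86697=0.42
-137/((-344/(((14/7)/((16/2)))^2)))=0.02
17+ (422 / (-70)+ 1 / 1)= 419 / 35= 11.97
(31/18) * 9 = 31/2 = 15.50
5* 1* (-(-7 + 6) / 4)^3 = 5 / 64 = 0.08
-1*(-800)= 800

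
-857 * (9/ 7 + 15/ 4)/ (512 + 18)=-120837/ 14840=-8.14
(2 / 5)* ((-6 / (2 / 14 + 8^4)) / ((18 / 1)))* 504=-2352 / 143365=-0.02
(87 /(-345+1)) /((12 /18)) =-261 /688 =-0.38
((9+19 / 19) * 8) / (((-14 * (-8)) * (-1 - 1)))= -5 / 14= -0.36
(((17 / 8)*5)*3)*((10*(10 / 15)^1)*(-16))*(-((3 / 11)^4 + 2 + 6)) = 27218.81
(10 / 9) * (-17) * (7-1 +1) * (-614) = 81184.44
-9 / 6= -1.50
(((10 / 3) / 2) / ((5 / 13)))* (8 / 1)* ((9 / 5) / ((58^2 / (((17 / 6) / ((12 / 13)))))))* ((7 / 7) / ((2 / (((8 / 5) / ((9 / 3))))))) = 2873 / 189225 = 0.02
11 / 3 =3.67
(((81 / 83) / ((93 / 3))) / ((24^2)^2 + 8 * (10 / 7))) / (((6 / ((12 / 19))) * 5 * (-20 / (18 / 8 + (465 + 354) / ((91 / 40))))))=-821583 / 22708128828800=-0.00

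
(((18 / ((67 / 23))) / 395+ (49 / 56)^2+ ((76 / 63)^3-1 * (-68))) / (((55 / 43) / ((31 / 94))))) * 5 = 39821689676005691 / 437919273348480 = 90.93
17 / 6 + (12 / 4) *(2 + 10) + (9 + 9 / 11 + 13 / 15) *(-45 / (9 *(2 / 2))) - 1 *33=-1047 / 22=-47.59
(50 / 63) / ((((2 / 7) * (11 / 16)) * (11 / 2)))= 800 / 1089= 0.73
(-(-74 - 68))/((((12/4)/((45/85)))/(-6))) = -150.35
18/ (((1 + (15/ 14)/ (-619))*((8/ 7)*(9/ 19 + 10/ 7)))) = 36306207/ 4377406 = 8.29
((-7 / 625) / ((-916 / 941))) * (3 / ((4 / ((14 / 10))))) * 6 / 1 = 0.07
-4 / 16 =-1 / 4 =-0.25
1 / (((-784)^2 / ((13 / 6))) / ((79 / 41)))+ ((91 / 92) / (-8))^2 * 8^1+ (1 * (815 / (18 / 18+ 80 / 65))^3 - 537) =95130768746088831730043 / 1950818647174656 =48764537.33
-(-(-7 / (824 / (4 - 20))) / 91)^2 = -4 / 1792921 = -0.00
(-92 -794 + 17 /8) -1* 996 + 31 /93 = -45109 /24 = -1879.54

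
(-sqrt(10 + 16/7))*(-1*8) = 8*sqrt(602)/7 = 28.04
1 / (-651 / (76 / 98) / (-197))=7486 / 31899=0.23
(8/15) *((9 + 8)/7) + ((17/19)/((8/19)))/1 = 2873/840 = 3.42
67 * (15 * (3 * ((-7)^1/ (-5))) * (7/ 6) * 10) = 49245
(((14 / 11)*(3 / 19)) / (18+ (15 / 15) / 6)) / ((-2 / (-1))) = 126 / 22781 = 0.01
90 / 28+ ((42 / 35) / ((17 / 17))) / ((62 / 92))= 10839 / 2170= 4.99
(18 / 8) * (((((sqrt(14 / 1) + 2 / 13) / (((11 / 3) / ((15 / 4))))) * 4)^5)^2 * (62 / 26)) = 138076200883100945673338906250000 * sqrt(14) / 325063112540091870659 + 189596054175255163247739029296875000 / 46484025093233137504237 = 5668069671974.19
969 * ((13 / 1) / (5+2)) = 12597 / 7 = 1799.57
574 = 574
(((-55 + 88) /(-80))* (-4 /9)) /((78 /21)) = 0.05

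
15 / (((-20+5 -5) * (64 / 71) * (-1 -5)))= 71 / 512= 0.14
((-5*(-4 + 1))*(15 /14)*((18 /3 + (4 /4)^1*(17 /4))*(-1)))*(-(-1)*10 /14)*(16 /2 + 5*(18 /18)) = -599625 /392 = -1529.66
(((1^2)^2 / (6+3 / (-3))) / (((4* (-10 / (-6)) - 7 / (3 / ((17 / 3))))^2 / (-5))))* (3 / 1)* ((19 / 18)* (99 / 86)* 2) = -50787 / 299366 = -0.17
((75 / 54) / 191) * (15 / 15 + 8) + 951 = 363307 / 382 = 951.07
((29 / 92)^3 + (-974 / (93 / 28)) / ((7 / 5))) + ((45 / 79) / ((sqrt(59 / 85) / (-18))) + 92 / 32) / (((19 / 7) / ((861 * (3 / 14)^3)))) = -965362309003 / 4815795936 - 1345005 * sqrt(5015) / 2479652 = -238.87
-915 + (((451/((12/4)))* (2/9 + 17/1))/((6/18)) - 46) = 6806.22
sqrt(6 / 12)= 0.71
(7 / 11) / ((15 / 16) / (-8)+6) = 896 / 8283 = 0.11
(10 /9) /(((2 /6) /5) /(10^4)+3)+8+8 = 22100048 /1350003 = 16.37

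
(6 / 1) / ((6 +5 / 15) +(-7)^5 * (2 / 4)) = -36 / 50383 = -0.00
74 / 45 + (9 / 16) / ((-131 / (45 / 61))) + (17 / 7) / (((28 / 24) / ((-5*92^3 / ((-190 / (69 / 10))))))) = 1576590109425133 / 5356527120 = 294330.65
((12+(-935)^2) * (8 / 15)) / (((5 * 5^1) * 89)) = 6993896 / 33375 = 209.55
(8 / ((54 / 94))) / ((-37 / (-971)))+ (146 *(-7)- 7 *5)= -690847 / 999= -691.54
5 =5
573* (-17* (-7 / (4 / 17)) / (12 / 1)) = 386393 / 16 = 24149.56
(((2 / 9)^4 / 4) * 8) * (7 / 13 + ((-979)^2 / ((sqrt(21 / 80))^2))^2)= 2445705002240713184 / 37614213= 65020767608.26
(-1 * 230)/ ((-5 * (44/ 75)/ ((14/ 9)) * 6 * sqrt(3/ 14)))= 43.91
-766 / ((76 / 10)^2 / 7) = -67025 / 722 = -92.83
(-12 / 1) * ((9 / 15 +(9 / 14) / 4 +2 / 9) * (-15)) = 2477 / 14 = 176.93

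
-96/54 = -16/9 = -1.78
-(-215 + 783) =-568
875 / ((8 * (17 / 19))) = 16625 / 136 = 122.24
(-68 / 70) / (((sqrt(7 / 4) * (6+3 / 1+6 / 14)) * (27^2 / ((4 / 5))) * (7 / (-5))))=136 * sqrt(7) / 5893965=0.00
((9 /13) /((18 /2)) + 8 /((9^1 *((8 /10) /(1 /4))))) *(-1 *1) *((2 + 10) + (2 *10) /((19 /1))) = -10292 /2223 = -4.63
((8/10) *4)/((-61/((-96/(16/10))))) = 192/61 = 3.15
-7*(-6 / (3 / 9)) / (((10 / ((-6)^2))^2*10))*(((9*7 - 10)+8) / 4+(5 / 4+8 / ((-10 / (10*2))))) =10206 / 125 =81.65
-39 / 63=-13 / 21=-0.62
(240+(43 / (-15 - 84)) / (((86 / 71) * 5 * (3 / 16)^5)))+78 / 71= -583897178 / 8540235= -68.37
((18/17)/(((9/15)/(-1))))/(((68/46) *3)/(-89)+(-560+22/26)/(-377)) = -100323470/81485199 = -1.23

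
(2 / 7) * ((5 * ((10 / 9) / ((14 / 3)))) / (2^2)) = 25 / 294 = 0.09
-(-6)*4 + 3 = 27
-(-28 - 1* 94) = 122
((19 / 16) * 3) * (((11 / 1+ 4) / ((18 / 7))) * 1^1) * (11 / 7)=1045 / 32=32.66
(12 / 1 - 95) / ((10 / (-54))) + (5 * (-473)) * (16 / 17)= -151103 / 85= -1777.68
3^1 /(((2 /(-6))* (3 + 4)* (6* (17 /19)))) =-57 /238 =-0.24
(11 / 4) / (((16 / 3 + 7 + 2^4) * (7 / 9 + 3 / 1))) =297 / 11560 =0.03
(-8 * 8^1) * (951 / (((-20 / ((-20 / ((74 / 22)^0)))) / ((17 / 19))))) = -1034688 / 19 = -54457.26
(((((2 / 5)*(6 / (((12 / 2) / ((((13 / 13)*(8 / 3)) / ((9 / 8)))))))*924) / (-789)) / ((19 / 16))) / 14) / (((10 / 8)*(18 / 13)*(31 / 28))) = -32800768 / 941060025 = -0.03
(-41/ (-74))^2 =1681/ 5476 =0.31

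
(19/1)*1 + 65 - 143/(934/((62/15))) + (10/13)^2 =83.96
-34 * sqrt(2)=-48.08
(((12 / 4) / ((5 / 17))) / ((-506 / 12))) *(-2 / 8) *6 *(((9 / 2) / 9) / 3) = 153 / 2530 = 0.06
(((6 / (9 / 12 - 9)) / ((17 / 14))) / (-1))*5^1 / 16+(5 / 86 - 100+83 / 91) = -144652399 / 1463462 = -98.84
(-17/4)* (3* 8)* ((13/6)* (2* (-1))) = 442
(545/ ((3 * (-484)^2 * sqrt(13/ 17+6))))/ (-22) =-0.00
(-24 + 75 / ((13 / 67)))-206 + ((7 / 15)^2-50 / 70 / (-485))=311332573 / 1986075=156.76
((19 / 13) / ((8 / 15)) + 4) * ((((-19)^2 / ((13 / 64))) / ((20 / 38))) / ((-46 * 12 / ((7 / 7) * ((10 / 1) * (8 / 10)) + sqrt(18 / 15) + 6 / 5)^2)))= -5159154607 / 1457625 -9616318 * sqrt(30) / 63375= -4370.52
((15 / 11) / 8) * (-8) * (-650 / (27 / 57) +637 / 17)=1021085 / 561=1820.12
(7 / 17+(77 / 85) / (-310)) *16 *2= 172368 / 13175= 13.08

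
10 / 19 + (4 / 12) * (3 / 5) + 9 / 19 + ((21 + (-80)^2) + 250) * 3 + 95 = 100546 / 5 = 20109.20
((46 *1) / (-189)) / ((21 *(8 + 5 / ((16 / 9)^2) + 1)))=-11776 / 10752021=-0.00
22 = 22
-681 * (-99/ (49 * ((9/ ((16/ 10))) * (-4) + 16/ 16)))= -134838/ 2107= -64.00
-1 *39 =-39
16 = 16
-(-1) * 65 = 65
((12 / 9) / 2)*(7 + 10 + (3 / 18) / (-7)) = 713 / 63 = 11.32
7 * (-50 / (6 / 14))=-2450 / 3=-816.67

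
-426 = -426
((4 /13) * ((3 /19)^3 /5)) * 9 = 972 /445835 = 0.00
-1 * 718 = -718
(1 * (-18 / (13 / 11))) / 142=-99 / 923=-0.11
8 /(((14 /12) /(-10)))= -68.57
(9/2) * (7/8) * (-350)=-11025/8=-1378.12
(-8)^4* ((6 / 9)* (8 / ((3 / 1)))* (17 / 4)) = 278528 / 9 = 30947.56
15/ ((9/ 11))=55/ 3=18.33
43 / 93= 0.46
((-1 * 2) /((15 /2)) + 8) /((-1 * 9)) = -116 /135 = -0.86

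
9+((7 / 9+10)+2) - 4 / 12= 193 / 9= 21.44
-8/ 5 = -1.60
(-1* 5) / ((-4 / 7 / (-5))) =-175 / 4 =-43.75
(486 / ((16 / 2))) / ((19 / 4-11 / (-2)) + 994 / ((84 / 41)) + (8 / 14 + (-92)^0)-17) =0.13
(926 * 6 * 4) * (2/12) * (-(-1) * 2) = 7408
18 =18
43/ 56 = 0.77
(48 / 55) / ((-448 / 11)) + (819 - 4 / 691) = 79227427 / 96740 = 818.97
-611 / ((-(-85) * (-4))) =611 / 340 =1.80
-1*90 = -90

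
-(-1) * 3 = 3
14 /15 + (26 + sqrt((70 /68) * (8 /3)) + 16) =2 * sqrt(1785) /51 + 644 /15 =44.59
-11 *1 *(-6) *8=528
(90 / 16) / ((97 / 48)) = 270 / 97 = 2.78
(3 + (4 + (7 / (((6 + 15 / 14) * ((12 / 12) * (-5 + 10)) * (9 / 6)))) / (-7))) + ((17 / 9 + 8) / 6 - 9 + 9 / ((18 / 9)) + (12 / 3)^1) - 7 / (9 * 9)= 35831 / 4455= 8.04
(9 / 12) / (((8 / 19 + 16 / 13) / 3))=741 / 544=1.36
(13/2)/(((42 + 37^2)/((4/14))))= 13/9877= 0.00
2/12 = 0.17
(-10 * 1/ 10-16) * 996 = -16932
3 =3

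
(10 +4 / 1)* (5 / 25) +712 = 3574 / 5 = 714.80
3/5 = 0.60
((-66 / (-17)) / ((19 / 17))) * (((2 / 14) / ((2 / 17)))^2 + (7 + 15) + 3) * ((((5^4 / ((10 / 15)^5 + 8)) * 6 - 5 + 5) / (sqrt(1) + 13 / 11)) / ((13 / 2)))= 286072813125 / 95662112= 2990.45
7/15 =0.47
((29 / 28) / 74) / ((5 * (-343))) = -29 / 3553480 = -0.00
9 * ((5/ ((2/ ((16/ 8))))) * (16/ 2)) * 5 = 1800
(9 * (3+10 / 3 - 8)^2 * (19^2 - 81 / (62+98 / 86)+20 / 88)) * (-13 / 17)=-465822045 / 67694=-6881.29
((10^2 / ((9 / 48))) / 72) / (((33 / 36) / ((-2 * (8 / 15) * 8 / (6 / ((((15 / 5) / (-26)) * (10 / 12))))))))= 12800 / 11583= 1.11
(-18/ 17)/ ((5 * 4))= -9/ 170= -0.05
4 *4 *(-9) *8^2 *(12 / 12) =-9216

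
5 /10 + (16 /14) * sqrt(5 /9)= 1 /2 + 8 * sqrt(5) /21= 1.35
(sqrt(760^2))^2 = 577600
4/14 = 2/7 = 0.29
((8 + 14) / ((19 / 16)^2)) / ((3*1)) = 5632 / 1083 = 5.20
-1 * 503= -503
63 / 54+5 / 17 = 149 / 102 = 1.46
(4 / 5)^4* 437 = 111872 / 625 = 179.00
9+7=16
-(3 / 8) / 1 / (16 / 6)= -9 / 64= -0.14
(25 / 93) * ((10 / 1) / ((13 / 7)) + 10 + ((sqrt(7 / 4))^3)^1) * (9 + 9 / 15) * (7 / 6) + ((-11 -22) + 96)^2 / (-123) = 245 * sqrt(7) / 93 + 696493 / 49569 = 21.02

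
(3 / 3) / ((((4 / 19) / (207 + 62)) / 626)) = 1599743 / 2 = 799871.50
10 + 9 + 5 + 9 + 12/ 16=135/ 4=33.75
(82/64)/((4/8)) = 41/16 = 2.56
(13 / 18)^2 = 0.52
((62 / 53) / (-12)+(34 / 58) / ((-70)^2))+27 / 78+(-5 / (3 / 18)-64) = -27536671261 / 293720700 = -93.75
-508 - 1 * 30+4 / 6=-1612 / 3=-537.33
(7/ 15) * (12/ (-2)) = -14/ 5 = -2.80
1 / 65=0.02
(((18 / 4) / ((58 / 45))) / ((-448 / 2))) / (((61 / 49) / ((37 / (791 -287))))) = -1665 / 1811456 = -0.00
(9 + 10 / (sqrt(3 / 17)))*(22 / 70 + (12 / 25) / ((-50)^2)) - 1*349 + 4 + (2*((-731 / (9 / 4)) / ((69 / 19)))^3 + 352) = -37509216111613126471 / 26193459796875 + 68792*sqrt(51) / 65625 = -1431999.45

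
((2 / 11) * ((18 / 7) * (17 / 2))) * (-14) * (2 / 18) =-68 / 11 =-6.18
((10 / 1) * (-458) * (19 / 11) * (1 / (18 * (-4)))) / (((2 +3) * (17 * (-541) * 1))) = -4351 / 1821006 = -0.00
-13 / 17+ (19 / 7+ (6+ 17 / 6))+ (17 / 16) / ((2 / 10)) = 91937 / 5712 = 16.10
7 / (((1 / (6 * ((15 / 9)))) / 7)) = 490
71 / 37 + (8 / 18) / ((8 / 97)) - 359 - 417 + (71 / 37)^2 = -18851375 / 24642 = -765.01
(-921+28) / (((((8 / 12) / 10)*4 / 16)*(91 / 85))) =-4554300 / 91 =-50047.25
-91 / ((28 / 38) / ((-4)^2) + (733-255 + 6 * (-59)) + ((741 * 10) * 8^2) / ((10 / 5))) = -1976 / 5151585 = -0.00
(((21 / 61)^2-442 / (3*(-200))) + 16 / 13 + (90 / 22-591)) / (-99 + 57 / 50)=93355843937 / 15621479874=5.98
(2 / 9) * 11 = 2.44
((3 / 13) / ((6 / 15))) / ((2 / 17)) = 255 / 52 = 4.90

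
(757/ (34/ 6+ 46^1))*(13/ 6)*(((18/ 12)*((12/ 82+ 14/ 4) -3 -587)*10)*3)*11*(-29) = 43821195561/ 164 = 267202411.96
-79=-79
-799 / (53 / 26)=-391.96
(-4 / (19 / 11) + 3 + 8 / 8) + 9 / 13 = 587 / 247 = 2.38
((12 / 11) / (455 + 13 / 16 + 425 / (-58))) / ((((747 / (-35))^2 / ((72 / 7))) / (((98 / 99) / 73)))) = 254643200 / 341895983348403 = 0.00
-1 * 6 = -6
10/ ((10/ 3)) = 3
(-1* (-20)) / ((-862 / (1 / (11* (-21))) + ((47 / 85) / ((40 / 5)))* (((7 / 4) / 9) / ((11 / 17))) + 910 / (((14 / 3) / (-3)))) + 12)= 316800 / 3145016489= 0.00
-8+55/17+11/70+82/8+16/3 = 78367/7140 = 10.98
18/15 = 6/5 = 1.20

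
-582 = -582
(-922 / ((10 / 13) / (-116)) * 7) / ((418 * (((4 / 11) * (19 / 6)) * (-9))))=-1216579 / 5415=-224.67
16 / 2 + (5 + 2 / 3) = 41 / 3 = 13.67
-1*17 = -17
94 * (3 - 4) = -94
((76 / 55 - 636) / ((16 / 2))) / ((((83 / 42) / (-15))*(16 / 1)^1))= 274869 / 7304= 37.63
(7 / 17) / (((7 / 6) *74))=3 / 629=0.00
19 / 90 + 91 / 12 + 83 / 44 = 4792 / 495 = 9.68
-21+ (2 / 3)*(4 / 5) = -307 / 15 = -20.47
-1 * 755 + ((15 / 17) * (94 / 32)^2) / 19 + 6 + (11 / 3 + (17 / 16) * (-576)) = -336606131 / 248064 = -1356.93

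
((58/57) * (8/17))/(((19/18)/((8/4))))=5568/6137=0.91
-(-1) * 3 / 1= 3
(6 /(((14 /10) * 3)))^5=100000 /16807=5.95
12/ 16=3/ 4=0.75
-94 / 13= -7.23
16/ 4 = 4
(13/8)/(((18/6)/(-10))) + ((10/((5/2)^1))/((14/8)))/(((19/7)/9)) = 493/228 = 2.16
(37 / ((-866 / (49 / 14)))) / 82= -259 / 142024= -0.00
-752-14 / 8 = -3015 / 4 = -753.75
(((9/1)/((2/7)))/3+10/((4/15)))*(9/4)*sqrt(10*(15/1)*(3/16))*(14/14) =405*sqrt(2) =572.76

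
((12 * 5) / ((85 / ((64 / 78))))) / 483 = 128 / 106743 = 0.00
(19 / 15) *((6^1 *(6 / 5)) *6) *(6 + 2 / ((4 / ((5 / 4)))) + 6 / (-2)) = 4959 / 25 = 198.36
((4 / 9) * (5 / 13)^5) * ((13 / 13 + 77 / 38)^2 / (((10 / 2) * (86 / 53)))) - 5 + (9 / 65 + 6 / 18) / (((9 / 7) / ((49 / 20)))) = -31876103289341 / 7780834672650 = -4.10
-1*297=-297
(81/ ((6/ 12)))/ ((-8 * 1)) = -20.25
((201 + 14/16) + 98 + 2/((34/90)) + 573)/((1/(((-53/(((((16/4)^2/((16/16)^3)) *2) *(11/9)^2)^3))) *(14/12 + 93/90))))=-3363938093763/3588577034240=-0.94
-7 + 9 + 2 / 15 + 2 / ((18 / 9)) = 47 / 15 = 3.13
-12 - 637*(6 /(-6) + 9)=-5108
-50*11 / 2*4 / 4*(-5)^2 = -6875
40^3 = 64000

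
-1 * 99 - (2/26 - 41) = -755/13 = -58.08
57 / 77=0.74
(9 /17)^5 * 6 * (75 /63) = 2952450 /9938999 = 0.30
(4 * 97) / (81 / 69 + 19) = 2231 / 116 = 19.23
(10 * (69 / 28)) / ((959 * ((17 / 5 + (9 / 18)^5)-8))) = -27600 / 4907203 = -0.01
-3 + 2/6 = -8/3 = -2.67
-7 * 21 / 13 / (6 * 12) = -49 / 312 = -0.16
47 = 47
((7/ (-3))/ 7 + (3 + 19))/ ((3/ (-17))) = -1105/ 9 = -122.78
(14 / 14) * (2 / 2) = 1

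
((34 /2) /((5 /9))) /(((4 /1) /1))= 153 /20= 7.65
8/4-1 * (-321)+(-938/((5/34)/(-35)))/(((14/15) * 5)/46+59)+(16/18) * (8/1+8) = 75505627/18351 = 4114.52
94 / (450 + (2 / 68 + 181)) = 3196 / 21455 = 0.15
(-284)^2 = 80656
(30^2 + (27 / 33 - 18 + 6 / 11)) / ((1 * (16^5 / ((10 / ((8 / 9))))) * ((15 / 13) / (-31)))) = -11747853 / 46137344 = -0.25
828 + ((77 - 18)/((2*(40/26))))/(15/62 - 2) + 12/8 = 1784533/2180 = 818.59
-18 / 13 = -1.38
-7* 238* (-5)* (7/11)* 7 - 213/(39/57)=5261693/143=36795.06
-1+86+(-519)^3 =-139798274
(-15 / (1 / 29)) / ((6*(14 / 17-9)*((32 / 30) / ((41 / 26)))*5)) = 303195 / 115648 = 2.62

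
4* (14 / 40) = 7 / 5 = 1.40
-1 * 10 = -10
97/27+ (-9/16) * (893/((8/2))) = -210791/1728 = -121.99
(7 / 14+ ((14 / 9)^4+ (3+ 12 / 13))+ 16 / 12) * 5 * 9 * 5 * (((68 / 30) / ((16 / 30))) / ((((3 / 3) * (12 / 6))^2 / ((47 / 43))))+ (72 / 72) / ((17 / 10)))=337772338975 / 73895328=4570.96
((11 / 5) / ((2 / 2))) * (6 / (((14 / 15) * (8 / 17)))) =1683 / 56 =30.05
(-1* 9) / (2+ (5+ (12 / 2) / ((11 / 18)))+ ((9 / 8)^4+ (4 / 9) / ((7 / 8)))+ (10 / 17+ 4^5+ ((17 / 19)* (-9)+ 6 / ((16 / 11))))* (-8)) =8251600896 / 7468942881601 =0.00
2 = 2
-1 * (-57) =57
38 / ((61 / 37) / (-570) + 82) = 0.46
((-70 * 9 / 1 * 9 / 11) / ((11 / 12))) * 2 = -1124.63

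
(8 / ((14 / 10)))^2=1600 / 49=32.65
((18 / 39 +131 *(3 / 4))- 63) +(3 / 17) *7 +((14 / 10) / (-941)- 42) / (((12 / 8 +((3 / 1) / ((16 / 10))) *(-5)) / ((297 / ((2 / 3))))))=10036326789 / 4159220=2413.03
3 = 3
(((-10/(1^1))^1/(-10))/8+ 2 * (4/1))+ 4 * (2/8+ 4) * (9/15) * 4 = 1957/40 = 48.92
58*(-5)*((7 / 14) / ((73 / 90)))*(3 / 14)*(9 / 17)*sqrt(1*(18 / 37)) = -528525*sqrt(74) / 321419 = -14.15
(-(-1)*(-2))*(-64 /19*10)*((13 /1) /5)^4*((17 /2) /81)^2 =528264256 /15582375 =33.90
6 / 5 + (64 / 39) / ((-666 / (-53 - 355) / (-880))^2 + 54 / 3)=16228304502314 / 12568700258595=1.29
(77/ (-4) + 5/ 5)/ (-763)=73/ 3052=0.02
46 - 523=-477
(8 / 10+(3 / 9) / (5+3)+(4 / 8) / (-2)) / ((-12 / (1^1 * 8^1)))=-71 / 180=-0.39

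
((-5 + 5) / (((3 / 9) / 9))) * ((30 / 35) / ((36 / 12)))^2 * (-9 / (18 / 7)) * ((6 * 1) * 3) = 0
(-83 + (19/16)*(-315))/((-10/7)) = 51191/160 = 319.94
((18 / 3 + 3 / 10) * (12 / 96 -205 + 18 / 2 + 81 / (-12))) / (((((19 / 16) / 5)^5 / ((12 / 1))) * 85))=-10039099392000 / 42093683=-238494.20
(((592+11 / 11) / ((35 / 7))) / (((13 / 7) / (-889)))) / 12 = -4731.08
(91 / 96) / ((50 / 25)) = 91 / 192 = 0.47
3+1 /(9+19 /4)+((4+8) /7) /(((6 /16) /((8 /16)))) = 2063 /385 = 5.36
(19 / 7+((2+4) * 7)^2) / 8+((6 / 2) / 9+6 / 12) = 37241 / 168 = 221.67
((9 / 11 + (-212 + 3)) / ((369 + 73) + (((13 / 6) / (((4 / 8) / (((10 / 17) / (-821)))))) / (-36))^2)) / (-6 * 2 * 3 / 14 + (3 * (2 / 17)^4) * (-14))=126750486262367780820 / 694161203092866023801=0.18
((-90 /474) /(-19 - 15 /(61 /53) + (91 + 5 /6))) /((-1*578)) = 2745 /499702097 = 0.00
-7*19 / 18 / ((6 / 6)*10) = -133 / 180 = -0.74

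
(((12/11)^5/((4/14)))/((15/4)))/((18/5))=64512/161051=0.40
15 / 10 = 3 / 2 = 1.50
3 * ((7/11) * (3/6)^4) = 21/176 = 0.12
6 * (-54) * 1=-324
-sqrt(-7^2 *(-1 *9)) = -21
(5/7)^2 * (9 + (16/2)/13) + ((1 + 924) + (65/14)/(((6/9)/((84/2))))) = 1557345/1274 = 1222.41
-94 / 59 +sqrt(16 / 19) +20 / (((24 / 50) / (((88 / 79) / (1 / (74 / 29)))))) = 4* sqrt(19) / 19 +47379938 / 405507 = 117.76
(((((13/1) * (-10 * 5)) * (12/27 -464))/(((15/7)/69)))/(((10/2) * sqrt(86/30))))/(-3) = -17463992 * sqrt(645)/1161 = -382024.45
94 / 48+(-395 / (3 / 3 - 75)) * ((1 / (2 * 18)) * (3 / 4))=7351 / 3552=2.07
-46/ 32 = -23/ 16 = -1.44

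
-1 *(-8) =8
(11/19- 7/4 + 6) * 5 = 1835/76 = 24.14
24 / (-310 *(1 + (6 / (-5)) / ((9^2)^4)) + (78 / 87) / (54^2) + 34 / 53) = -0.08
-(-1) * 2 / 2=1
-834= -834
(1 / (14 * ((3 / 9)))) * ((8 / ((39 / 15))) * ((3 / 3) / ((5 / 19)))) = 228 / 91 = 2.51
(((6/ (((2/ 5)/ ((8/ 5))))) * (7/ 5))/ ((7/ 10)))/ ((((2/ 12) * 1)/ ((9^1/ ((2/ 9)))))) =11664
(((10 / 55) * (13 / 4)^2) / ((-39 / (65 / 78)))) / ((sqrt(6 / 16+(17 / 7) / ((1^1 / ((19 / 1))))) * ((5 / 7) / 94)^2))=-1407133 * sqrt(36470) / 2578950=-104.20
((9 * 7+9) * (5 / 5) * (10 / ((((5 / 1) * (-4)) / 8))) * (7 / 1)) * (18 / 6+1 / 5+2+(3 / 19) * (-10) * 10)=2028096 / 95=21348.38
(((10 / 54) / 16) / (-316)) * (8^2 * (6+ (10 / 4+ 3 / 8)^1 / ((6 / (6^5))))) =-6220 / 711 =-8.75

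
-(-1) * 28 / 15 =28 / 15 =1.87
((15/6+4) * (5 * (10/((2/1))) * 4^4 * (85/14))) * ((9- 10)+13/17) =-416000/7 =-59428.57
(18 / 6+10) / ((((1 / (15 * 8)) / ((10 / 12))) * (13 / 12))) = 1200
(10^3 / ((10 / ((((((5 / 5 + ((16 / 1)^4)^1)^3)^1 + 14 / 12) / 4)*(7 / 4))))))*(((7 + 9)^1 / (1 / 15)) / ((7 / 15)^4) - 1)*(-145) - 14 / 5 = -371859931462970853860849623 / 41160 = -9034497848954588286220.84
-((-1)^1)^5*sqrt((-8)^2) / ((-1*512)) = -1 / 64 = -0.02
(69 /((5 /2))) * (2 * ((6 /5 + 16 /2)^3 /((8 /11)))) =36939012 /625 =59102.42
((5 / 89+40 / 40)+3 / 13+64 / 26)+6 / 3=5.75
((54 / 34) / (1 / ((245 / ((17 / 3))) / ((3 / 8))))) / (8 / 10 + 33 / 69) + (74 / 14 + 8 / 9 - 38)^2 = 1326103825 / 1147041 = 1156.11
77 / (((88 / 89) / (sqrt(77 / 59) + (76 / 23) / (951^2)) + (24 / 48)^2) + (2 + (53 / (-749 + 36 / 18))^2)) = 228293816535756751779603111332920788 / 5700927861606747857603203791893941 - 1300000542885238737964757143522176 *sqrt(4543) / 5700927861606747857603203791893941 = 24.68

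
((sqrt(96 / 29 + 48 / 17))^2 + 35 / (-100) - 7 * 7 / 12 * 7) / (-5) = 168602 / 36975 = 4.56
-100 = -100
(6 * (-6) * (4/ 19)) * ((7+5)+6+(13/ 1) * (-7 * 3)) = 36720/ 19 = 1932.63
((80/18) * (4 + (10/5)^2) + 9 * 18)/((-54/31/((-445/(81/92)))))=1128265460/19683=57321.82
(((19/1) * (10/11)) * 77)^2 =1768900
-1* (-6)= 6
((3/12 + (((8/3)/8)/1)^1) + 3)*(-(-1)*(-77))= -3311/12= -275.92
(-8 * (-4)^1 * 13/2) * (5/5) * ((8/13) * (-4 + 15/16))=-392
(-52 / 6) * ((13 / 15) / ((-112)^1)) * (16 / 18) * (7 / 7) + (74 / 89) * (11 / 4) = 1183927 / 504630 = 2.35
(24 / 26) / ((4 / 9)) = 27 / 13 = 2.08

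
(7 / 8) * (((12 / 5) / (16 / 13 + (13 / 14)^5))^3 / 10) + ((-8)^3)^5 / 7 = -1973728573764752081378362348826918912 / 392677180126205868648125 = -5026338869832.97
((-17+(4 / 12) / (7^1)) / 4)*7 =-89 / 3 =-29.67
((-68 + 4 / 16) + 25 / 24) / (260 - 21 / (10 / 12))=-8005 / 28176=-0.28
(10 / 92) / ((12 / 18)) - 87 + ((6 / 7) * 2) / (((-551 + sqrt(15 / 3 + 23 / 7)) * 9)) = -1756332719 / 20225556 - 4 * sqrt(406) / 44628129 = -86.84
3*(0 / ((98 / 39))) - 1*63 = -63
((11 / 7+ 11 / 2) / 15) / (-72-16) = -3 / 560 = -0.01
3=3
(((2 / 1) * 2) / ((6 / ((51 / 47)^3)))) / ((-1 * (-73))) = 88434 / 7579079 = 0.01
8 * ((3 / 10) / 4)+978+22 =5003 / 5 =1000.60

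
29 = 29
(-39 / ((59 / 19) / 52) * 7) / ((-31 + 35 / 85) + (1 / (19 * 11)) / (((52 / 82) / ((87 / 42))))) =116277297136 / 777606371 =149.53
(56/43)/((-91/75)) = -600/559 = -1.07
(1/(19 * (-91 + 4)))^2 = 1/2732409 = 0.00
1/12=0.08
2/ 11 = 0.18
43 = 43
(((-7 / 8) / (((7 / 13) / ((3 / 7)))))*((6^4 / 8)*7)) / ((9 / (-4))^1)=351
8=8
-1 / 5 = -0.20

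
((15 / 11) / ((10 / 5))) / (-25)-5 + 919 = 100537 / 110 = 913.97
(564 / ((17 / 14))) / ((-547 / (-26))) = 205296 / 9299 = 22.08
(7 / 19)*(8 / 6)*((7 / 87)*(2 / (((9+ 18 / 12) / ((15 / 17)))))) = 560 / 84303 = 0.01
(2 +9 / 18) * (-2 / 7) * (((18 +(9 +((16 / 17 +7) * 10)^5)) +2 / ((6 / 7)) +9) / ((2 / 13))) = -874386530925931075 / 59633994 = -14662551881.50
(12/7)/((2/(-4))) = -24/7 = -3.43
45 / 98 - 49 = -48.54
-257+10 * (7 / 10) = -250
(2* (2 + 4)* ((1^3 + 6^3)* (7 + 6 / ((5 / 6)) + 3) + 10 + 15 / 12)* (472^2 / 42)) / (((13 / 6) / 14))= 100083038592 / 65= 1539739055.26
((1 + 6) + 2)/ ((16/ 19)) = 171/ 16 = 10.69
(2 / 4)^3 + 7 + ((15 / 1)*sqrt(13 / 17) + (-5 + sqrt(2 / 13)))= sqrt(26) / 13 + 17 / 8 + 15*sqrt(221) / 17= 15.63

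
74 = 74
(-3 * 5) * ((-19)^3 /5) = 20577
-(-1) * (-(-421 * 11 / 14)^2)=-21446161 / 196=-109419.19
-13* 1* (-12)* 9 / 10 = 702 / 5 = 140.40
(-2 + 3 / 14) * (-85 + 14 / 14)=150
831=831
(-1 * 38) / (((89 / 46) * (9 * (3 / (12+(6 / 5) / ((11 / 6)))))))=-405536 / 44055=-9.21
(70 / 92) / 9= 35 / 414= 0.08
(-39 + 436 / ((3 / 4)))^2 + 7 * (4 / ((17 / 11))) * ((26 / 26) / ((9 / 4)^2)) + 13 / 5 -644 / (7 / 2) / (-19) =38478095134 / 130815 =294141.31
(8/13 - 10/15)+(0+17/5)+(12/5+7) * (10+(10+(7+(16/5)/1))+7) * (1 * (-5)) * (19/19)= -68057/39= -1745.05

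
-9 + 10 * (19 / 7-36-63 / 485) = -233003 / 679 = -343.16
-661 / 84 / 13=-661 / 1092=-0.61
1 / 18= 0.06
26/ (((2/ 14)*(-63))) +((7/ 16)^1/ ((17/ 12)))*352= 16190/ 153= 105.82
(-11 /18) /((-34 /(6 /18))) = 11 /1836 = 0.01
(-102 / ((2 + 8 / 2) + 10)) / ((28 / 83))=-4233 / 224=-18.90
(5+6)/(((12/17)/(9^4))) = 408969/4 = 102242.25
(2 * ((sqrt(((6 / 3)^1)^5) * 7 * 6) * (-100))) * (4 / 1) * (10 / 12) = -112000 * sqrt(2) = -158391.92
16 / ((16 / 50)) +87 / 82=4187 / 82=51.06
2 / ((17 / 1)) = 2 / 17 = 0.12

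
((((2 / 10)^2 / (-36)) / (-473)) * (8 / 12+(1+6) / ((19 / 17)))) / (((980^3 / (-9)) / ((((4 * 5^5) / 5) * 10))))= -395 / 101501910048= -0.00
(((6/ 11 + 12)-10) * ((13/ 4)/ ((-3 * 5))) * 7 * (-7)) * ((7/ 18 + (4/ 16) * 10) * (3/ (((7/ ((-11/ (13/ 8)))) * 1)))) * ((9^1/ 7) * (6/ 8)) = -1092/ 5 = -218.40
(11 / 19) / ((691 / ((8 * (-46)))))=-4048 / 13129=-0.31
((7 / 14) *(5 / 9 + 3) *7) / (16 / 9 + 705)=112 / 6361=0.02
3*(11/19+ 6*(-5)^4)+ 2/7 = 1496519/133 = 11252.02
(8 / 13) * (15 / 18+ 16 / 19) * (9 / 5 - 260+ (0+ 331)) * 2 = 42784 / 285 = 150.12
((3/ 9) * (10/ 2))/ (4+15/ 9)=5/ 17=0.29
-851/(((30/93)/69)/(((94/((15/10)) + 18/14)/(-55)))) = 814882709/3850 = 211657.85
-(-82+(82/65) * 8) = 4674/65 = 71.91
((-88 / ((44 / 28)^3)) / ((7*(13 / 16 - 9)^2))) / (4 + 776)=-25088 / 404913795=-0.00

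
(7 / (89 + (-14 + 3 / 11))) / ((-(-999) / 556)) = 10703 / 206793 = 0.05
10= 10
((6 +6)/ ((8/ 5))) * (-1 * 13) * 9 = -1755/ 2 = -877.50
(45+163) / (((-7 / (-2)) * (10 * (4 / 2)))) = 104 / 35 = 2.97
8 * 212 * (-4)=-6784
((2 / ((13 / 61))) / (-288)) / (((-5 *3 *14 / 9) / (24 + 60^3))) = 549061 / 1820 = 301.68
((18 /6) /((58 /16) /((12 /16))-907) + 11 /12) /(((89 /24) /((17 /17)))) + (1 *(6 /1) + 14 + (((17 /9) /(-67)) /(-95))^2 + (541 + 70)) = 997949834044665998 /1580919908642325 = 631.25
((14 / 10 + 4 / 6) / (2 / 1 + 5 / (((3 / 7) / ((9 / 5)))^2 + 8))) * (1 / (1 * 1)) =0.79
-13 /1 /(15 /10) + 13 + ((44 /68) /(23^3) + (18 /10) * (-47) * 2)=-511512682 /3102585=-164.87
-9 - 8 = -17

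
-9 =-9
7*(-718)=-5026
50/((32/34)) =425/8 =53.12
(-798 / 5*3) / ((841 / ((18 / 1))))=-43092 / 4205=-10.25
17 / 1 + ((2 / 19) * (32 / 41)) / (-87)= 1152077 / 67773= 17.00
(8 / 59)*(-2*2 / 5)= -32 / 295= -0.11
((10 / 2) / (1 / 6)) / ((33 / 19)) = 17.27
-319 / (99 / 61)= -1769 / 9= -196.56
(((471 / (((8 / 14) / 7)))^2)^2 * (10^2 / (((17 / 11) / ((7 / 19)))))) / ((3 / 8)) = 182044443563378601975 / 2584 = 70450636053939087.45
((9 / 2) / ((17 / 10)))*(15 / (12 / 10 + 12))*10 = 5625 / 187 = 30.08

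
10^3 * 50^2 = 2500000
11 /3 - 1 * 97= -280 /3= -93.33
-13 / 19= -0.68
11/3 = 3.67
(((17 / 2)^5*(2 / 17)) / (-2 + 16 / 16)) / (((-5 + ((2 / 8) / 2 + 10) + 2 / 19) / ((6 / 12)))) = -1586899 / 3180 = -499.02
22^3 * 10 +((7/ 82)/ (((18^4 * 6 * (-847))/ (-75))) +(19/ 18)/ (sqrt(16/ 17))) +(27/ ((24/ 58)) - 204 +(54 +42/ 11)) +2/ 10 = 19 * sqrt(17)/ 72 +1108224849395789/ 10415718720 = 106400.36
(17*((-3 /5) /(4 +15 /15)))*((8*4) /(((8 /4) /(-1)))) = 816 /25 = 32.64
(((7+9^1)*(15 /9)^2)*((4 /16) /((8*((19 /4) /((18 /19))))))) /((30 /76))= 40 /57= 0.70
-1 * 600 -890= -1490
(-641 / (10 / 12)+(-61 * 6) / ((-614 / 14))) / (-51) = 14.92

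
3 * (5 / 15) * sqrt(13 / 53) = sqrt(689) / 53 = 0.50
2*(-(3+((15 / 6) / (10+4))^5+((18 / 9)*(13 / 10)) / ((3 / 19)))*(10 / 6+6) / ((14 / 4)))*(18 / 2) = -115585909613 / 150590720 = -767.55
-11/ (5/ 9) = -99/ 5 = -19.80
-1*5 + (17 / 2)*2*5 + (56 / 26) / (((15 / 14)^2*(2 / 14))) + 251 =1006591 / 2925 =344.13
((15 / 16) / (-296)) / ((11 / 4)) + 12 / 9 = 52051 / 39072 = 1.33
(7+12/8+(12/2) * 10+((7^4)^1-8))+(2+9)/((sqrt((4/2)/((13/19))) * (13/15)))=165 * sqrt(494)/494+4923/2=2468.92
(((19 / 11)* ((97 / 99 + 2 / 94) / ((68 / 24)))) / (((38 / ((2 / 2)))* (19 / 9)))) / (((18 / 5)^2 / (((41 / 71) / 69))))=140425 / 28584988938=0.00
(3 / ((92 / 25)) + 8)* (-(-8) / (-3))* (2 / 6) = -7.84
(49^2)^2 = 5764801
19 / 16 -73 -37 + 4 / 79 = -137475 / 1264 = -108.76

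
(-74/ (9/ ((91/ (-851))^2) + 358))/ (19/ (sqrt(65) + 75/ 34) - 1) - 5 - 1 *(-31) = 8826498874596/ 339877914101 - 1922772488 *sqrt(65)/ 339877914101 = 25.92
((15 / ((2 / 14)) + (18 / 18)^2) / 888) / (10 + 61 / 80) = 1060 / 95571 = 0.01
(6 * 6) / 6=6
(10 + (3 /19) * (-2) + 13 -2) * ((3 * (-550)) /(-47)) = 648450 /893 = 726.15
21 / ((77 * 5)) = 3 / 55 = 0.05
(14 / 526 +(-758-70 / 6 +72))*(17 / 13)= -9357446 / 10257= -912.30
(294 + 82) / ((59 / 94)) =35344 / 59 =599.05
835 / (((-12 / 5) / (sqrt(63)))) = -4175*sqrt(7) / 4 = -2761.50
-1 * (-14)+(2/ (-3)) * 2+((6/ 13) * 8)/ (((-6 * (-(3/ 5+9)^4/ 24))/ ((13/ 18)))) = 6304369/ 497664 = 12.67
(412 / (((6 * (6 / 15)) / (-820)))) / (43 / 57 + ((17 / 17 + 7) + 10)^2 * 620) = -8023700 / 11450203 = -0.70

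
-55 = -55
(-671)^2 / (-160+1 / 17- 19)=-7654097 / 3042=-2516.14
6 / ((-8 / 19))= -57 / 4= -14.25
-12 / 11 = -1.09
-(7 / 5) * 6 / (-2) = 21 / 5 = 4.20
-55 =-55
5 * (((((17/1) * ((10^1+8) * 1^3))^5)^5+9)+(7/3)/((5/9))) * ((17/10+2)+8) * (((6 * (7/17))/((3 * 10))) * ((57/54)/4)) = 600856362064675809796627732005964912322941682716199850193201454817/3400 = 176722459430787002881361100000000000000000000000000000000000000.00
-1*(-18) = 18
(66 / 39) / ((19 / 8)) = 176 / 247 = 0.71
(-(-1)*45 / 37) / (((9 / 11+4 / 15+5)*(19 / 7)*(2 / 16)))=103950 / 176453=0.59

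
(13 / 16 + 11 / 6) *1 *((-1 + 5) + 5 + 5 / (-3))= 1397 / 72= 19.40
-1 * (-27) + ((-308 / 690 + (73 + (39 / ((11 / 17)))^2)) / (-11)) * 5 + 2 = -152016725 / 91839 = -1655.25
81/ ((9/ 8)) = 72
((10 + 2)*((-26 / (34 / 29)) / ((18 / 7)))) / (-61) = 5278 / 3111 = 1.70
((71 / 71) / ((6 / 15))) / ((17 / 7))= 35 / 34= 1.03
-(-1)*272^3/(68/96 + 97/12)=482967552/211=2288945.74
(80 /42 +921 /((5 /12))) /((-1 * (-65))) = 232292 /6825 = 34.04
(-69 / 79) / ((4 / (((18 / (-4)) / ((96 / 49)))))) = 10143 / 20224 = 0.50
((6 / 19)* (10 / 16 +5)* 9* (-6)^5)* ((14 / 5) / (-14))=472392 / 19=24862.74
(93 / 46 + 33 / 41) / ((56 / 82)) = 5331 / 1288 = 4.14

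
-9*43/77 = -387/77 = -5.03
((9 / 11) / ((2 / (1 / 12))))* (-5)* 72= -135 / 11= -12.27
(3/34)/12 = 1/136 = 0.01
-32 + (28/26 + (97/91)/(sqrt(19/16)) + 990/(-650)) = -2109/65 + 388 * sqrt(19)/1729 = -31.47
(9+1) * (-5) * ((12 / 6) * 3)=-300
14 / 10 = 7 / 5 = 1.40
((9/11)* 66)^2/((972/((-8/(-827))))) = 24/827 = 0.03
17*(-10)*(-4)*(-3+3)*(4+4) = 0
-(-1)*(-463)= -463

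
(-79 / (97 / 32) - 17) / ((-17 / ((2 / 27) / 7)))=8354 / 311661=0.03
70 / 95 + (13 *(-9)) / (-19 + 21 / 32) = 79354 / 11153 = 7.12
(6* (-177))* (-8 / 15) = 2832 / 5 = 566.40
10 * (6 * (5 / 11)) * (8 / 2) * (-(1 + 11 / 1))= -14400 / 11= -1309.09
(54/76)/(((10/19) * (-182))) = -27/3640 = -0.01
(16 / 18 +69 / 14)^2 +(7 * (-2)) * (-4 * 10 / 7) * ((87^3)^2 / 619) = 56042158484.12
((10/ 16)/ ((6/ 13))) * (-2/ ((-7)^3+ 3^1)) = 13/ 1632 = 0.01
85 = 85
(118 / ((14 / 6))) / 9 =118 / 21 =5.62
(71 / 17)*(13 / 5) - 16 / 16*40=-2477 / 85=-29.14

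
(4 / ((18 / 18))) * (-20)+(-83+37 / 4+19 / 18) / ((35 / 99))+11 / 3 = -281.95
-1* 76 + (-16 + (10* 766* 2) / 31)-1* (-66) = 14514 / 31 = 468.19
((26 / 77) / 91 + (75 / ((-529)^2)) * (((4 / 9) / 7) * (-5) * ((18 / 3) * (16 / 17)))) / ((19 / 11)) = 435926 / 233107553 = 0.00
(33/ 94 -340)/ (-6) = 31927/ 564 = 56.61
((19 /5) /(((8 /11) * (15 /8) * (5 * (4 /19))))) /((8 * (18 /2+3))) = 3971 /144000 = 0.03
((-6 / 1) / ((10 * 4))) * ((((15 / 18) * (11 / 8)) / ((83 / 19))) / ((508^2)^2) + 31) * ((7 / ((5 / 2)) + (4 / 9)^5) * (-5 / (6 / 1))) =3420801907977559429387 / 313340636831403294720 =10.92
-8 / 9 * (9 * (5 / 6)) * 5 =-100 / 3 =-33.33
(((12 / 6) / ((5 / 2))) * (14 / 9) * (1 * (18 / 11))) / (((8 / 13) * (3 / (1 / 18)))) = 0.06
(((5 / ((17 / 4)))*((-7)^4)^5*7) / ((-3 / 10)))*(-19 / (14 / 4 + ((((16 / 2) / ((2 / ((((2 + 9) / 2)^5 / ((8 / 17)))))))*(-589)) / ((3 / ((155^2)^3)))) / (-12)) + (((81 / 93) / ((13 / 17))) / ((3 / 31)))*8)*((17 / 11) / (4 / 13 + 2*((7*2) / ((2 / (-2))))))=257378131748955669093392125070756787334440 / 22362370107915367242439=11509429926564640144.00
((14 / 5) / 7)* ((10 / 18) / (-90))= -1 / 405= -0.00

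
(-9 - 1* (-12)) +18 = 21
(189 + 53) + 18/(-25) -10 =5782/25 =231.28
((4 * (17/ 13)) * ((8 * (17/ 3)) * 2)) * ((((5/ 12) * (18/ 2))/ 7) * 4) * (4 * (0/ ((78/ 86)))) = 0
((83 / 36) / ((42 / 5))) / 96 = 415 / 145152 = 0.00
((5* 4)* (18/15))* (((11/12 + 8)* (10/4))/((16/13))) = 6955/16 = 434.69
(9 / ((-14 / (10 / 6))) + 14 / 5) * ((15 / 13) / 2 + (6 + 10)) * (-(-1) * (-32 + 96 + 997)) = 55332211 / 1820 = 30402.31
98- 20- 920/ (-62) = 2878/ 31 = 92.84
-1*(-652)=652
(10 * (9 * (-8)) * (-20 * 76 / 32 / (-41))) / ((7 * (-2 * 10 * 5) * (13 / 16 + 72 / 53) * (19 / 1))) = 0.03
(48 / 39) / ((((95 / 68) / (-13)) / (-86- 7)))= 101184 / 95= 1065.09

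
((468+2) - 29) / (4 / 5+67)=6.50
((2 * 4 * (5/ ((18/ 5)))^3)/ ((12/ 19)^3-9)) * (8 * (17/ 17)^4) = -857375000/ 43742187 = -19.60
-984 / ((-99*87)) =328 / 2871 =0.11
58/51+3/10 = 733/510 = 1.44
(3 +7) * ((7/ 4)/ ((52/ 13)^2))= 35/ 32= 1.09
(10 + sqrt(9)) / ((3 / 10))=130 / 3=43.33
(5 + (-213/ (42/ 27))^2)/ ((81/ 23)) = 84544987/ 15876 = 5325.33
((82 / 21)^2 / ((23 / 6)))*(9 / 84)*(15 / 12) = 8405 / 15778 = 0.53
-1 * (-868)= 868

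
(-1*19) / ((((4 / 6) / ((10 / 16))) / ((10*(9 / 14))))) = -12825 / 112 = -114.51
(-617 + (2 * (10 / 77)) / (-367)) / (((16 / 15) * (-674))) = 261537345 / 304745056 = 0.86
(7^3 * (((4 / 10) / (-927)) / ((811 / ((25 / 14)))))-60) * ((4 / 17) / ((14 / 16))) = -1443458080 / 89463843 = -16.13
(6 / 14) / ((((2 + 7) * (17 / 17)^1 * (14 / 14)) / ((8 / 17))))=8 / 357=0.02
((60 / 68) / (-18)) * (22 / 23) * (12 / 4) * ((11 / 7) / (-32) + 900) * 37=-4683.89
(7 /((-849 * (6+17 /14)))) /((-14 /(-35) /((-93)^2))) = -706335 /28583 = -24.71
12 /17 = 0.71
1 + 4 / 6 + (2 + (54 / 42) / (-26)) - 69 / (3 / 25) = -311975 / 546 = -571.38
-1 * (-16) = 16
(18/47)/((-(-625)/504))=9072/29375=0.31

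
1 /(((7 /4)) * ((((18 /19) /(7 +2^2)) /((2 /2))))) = 418 /63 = 6.63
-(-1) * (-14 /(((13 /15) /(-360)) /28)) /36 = 58800 /13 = 4523.08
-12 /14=-6 /7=-0.86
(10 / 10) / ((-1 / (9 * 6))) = -54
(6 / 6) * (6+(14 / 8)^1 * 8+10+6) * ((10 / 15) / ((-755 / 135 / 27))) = -115.87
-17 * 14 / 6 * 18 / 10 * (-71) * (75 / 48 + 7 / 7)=1039227 / 80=12990.34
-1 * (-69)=69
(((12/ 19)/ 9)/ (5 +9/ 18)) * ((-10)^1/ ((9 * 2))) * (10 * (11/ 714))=-200/ 183141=-0.00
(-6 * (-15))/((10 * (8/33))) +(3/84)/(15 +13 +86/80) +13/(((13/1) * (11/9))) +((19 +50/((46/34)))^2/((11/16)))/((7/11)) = 389527289881/54139976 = 7194.82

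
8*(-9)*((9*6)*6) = -23328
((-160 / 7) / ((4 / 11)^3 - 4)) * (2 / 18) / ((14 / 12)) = 21296 / 38661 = 0.55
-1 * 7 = -7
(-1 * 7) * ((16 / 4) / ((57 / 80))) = -2240 / 57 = -39.30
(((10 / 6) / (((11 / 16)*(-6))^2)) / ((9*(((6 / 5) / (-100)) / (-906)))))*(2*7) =338240000 / 29403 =11503.59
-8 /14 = -4 /7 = -0.57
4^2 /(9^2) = 0.20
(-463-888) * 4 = -5404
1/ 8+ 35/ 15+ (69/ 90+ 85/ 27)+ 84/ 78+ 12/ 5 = 27659/ 2808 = 9.85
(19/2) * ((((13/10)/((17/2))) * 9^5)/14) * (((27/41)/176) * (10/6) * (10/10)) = 131265927/3434816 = 38.22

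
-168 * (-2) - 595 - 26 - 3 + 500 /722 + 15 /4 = -409457 /1444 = -283.56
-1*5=-5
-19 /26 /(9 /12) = -38 /39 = -0.97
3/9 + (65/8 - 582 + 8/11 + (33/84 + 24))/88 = -959891/162624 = -5.90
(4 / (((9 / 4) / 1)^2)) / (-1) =-64 / 81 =-0.79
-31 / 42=-0.74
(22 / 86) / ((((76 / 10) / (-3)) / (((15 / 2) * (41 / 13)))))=-101475 / 42484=-2.39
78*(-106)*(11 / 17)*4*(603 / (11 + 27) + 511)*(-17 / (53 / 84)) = 5771814048 / 19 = 303779686.74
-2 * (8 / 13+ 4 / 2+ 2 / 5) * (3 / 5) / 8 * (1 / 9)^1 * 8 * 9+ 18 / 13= -726 / 325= -2.23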